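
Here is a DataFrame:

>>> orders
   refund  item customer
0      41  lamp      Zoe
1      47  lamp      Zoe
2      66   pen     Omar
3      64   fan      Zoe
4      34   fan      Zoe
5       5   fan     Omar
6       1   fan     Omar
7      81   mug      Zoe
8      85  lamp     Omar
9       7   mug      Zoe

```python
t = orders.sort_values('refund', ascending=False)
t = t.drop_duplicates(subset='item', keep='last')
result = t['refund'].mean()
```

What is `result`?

sort by refund descending:
   refund  item customer
8      85  lamp     Omar
7      81   mug      Zoe
2      66   pen     Omar
3      64   fan      Zoe
1      47  lamp      Zoe
0      41  lamp      Zoe
4      34   fan      Zoe
9       7   mug      Zoe
5       5   fan     Omar
6       1   fan     Omar
drop duplicate item (keep=last):
   refund  item customer
2      66   pen     Omar
0      41  lamp      Zoe
9       7   mug      Zoe
6       1   fan     Omar
So mean() = 28.75.

28.75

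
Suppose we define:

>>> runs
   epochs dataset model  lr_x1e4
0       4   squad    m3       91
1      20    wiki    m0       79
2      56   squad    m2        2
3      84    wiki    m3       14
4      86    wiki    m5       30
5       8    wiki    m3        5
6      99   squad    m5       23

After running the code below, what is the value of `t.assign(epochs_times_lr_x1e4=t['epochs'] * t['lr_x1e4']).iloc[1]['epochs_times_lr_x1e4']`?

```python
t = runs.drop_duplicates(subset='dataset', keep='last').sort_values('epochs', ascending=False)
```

drop duplicate dataset (keep=last):
   epochs dataset model  lr_x1e4
5       8    wiki    m3        5
6      99   squad    m5       23
sort by epochs descending:
   epochs dataset model  lr_x1e4
6      99   squad    m5       23
5       8    wiki    m3        5
add column epochs_times_lr_x1e4 = t['epochs'] * t['lr_x1e4']:
   epochs dataset model  lr_x1e4  epochs_times_lr_x1e4
6      99   squad    m5       23                  2277
5       8    wiki    m3        5                    40
Then the value at position 1, column 'epochs_times_lr_x1e4': 40

40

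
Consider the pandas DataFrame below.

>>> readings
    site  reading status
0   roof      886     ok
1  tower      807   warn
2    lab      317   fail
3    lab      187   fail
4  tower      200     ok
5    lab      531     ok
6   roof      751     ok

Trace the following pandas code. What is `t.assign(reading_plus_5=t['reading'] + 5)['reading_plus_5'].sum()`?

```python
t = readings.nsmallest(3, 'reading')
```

take 3 rows with smallest reading:
    site  reading status
3    lab      187   fail
4  tower      200     ok
2    lab      317   fail
add column reading_plus_5 = t['reading'] + 5:
    site  reading status  reading_plus_5
3    lab      187   fail             192
4  tower      200     ok             205
2    lab      317   fail             322

719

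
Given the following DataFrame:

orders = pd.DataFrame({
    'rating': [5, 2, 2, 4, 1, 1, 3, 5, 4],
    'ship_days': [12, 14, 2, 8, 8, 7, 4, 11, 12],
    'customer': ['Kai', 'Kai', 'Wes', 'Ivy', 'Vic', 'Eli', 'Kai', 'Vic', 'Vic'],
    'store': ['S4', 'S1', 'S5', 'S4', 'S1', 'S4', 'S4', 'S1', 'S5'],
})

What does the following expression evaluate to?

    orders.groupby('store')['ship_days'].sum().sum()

group by store, sum of ship_days:
store
S1    33
S4    31
S5    14
Name: ship_days, dtype: int64
Then the sum of the resulting series: 78

78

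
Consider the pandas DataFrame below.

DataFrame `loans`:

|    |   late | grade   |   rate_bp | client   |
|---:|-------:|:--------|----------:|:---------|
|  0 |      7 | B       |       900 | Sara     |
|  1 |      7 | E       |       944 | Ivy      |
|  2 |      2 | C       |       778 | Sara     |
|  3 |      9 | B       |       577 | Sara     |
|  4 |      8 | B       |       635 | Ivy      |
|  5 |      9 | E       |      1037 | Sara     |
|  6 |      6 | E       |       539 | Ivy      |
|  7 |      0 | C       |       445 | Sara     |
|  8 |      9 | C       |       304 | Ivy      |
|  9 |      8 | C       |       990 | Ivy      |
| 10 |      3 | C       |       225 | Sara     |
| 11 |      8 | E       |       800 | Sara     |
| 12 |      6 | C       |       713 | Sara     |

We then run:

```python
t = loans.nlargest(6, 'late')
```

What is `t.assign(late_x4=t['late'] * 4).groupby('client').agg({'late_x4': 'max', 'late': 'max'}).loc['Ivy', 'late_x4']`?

take 6 rows with largest late:
    late grade  rate_bp client
3      9     B      577   Sara
5      9     E     1037   Sara
8      9     C      304    Ivy
4      8     B      635    Ivy
9      8     C      990    Ivy
11     8     E      800   Sara
add column late_x4 = t['late'] * 4:
    late grade  rate_bp client  late_x4
3      9     B      577   Sara       36
5      9     E     1037   Sara       36
8      9     C      304    Ivy       36
4      8     B      635    Ivy       32
9      8     C      990    Ivy       32
11     8     E      800   Sara       32
group by client: max(late_x4), max(late):
        late_x4  late
client               
Ivy          36     9
Sara         36     9
The value at row 'Ivy', column 'late_x4' is 36.

36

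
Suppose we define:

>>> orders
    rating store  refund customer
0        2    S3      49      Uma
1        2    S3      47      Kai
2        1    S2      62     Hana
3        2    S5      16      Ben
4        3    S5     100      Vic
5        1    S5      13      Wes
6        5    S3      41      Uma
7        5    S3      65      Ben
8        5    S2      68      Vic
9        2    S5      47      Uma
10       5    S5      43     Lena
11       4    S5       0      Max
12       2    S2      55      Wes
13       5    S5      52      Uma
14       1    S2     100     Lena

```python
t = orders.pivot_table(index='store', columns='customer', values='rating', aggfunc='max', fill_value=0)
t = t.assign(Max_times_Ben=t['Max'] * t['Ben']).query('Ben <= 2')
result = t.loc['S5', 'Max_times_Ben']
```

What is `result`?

8

pivot: rows=store, cols=customer, max(rating):
customer  Ben  Hana  Kai  Lena  Max  Uma  Vic  Wes
store                                             
S2          0     1    0     1    0    0    5    2
S3          5     0    2     0    0    5    0    0
S5          2     0    0     5    4    5    3    1
add column Max_times_Ben = t['Max'] * t['Ben']:
customer  Ben  Hana  Kai  Lena  Max  Uma  Vic  Wes  Max_times_Ben
store                                                            
S2          0     1    0     1    0    0    5    2              0
S3          5     0    2     0    0    5    0    0              0
S5          2     0    0     5    4    5    3    1              8
filter rows where Ben <= 2:
customer  Ben  Hana  Kai  Lena  Max  Uma  Vic  Wes  Max_times_Ben
store                                                            
S2          0     1    0     1    0    0    5    2              0
S5          2     0    0     5    4    5    3    1              8
Reading off the value at row 'S5', column 'Max_times_Ben', we get 8.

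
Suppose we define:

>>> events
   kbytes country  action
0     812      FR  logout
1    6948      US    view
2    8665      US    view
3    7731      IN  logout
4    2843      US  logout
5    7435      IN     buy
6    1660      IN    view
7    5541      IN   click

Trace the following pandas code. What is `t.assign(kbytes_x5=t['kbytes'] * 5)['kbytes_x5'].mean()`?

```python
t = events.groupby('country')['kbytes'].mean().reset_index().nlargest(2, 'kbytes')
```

29359.375

group by country, mean of kbytes:
country
FR     812.00
IN    5591.75
US    6152.00
Name: kbytes, dtype: float64
reset_index():
  country   kbytes
0      FR   812.00
1      IN  5591.75
2      US  6152.00
take 2 rows with largest kbytes:
  country   kbytes
2      US  6152.00
1      IN  5591.75
add column kbytes_x5 = t['kbytes'] * 5:
  country   kbytes  kbytes_x5
2      US  6152.00   30760.00
1      IN  5591.75   27958.75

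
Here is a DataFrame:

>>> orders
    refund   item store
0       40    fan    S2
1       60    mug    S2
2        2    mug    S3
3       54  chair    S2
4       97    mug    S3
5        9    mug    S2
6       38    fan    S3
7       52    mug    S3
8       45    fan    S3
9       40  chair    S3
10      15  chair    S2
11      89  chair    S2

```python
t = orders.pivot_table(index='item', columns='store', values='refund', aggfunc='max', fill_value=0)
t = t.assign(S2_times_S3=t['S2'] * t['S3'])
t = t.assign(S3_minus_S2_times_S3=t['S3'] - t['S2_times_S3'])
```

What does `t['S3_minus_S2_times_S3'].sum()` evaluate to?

pivot: rows=item, cols=store, max(refund):
store  S2  S3
item         
chair  89  40
fan    40  45
mug    60  97
add column S2_times_S3 = t['S2'] * t['S3']:
store  S2  S3  S2_times_S3
item                      
chair  89  40         3560
fan    40  45         1800
mug    60  97         5820
add column S3_minus_S2_times_S3 = t['S3'] - t['S2_times_S3']:
store  S2  S3  S2_times_S3  S3_minus_S2_times_S3
item                                            
chair  89  40         3560                 -3520
fan    40  45         1800                 -1755
mug    60  97         5820                 -5723
So sum() = -10998.

-10998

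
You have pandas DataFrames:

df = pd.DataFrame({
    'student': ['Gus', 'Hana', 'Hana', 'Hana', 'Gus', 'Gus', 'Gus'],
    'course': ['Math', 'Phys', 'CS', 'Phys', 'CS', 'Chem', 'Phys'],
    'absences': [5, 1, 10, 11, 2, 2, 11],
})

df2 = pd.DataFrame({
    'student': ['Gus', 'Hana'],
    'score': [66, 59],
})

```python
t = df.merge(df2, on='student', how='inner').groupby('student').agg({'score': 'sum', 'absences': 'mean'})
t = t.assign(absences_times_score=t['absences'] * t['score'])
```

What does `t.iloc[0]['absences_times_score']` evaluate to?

merge on 'student' (how='inner') → 7 rows:
  student course  absences  score
0     Gus   Math         5     66
1    Hana   Phys         1     59
2    Hana     CS        10     59
3    Hana   Phys        11     59
4     Gus     CS         2     66
5     Gus   Chem         2     66
6     Gus   Phys        11     66
group by student: sum(score), mean(absences):
         score  absences
student                 
Gus        264  5.000000
Hana       177  7.333333
add column absences_times_score = t['absences'] * t['score']:
         score  absences  absences_times_score
student                                       
Gus        264  5.000000                1320.0
Hana       177  7.333333                1298.0
Then the value at position 0, column 'absences_times_score': 1320.0

1320.0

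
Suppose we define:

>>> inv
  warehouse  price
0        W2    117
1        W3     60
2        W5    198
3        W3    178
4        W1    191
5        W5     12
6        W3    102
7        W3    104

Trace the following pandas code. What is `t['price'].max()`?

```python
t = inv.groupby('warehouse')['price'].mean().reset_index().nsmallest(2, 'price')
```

group by warehouse, mean of price:
warehouse
W1    191.0
W2    117.0
W3    111.0
W5    105.0
Name: price, dtype: float64
reset_index():
  warehouse  price
0        W1  191.0
1        W2  117.0
2        W3  111.0
3        W5  105.0
take 2 rows with smallest price:
  warehouse  price
3        W5  105.0
2        W3  111.0
Then the max of column 'price': 111.0

111.0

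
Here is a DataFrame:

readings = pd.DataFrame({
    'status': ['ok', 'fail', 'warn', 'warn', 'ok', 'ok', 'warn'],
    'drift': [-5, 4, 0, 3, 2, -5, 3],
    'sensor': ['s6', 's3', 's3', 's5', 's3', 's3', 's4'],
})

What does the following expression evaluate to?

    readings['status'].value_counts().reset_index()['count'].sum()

value_counts of status:
status
ok      3
warn    3
fail    1
Name: count, dtype: int64
reset_index():
  status  count
0     ok      3
1   warn      3
2   fail      1
Taking the sum of column 'count' gives 7.

7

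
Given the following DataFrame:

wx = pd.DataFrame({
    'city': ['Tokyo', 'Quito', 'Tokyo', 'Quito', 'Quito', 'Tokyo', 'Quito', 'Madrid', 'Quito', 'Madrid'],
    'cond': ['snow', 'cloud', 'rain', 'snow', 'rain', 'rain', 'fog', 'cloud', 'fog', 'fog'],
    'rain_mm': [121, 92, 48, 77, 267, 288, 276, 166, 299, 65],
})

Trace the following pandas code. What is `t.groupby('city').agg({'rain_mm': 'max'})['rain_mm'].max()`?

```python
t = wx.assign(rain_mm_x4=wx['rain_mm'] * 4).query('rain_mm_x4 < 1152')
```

276

add column rain_mm_x4 = wx['rain_mm'] * 4:
     city   cond  rain_mm  rain_mm_x4
0   Tokyo   snow      121         484
1   Quito  cloud       92         368
2   Tokyo   rain       48         192
3   Quito   snow       77         308
4   Quito   rain      267        1068
5   Tokyo   rain      288        1152
6   Quito    fog      276        1104
7  Madrid  cloud      166         664
8   Quito    fog      299        1196
9  Madrid    fog       65         260
filter rows where rain_mm_x4 < 1152:
     city   cond  rain_mm  rain_mm_x4
0   Tokyo   snow      121         484
1   Quito  cloud       92         368
2   Tokyo   rain       48         192
3   Quito   snow       77         308
4   Quito   rain      267        1068
6   Quito    fog      276        1104
7  Madrid  cloud      166         664
9  Madrid    fog       65         260
group by city, max of rain_mm:
        rain_mm
city           
Madrid      166
Quito       276
Tokyo       121
Finally, max of column 'rain_mm' = 276.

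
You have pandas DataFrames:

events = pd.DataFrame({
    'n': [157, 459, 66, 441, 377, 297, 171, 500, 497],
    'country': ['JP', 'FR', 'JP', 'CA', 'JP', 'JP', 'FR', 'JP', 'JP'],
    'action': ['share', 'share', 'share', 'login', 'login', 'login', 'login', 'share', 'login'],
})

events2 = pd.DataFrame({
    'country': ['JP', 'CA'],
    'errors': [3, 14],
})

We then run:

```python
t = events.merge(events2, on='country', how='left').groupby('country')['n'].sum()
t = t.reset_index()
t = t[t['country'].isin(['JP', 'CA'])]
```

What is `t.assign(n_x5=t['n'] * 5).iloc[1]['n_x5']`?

9470

merge on 'country' (how='left') → 9 rows:
     n country action  errors
0  157      JP  share     3.0
1  459      FR  share     NaN
2   66      JP  share     3.0
3  441      CA  login    14.0
4  377      JP  login     3.0
5  297      JP  login     3.0
6  171      FR  login     NaN
7  500      JP  share     3.0
8  497      JP  login     3.0
group by country, sum of n:
country
CA     441
FR     630
JP    1894
Name: n, dtype: int64
reset_index():
  country     n
0      CA   441
1      FR   630
2      JP  1894
filter rows where country in ['JP', 'CA']:
  country     n
0      CA   441
2      JP  1894
add column n_x5 = t['n'] * 5:
  country     n  n_x5
0      CA   441  2205
2      JP  1894  9470
Finally, value at position 1, column 'n_x5' = 9470.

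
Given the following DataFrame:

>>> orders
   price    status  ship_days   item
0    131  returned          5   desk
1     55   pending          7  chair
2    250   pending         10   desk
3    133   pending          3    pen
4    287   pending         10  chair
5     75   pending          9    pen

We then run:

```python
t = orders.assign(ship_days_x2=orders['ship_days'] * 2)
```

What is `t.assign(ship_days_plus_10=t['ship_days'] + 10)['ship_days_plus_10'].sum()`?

add column ship_days_x2 = orders['ship_days'] * 2:
   price    status  ship_days   item  ship_days_x2
0    131  returned          5   desk            10
1     55   pending          7  chair            14
2    250   pending         10   desk            20
3    133   pending          3    pen             6
4    287   pending         10  chair            20
5     75   pending          9    pen            18
add column ship_days_plus_10 = t['ship_days'] + 10:
   price    status  ship_days   item  ship_days_x2  ship_days_plus_10
0    131  returned          5   desk            10                 15
1     55   pending          7  chair            14                 17
2    250   pending         10   desk            20                 20
3    133   pending          3    pen             6                 13
4    287   pending         10  chair            20                 20
5     75   pending          9    pen            18                 19
Taking the sum of column 'ship_days_plus_10' gives 104.

104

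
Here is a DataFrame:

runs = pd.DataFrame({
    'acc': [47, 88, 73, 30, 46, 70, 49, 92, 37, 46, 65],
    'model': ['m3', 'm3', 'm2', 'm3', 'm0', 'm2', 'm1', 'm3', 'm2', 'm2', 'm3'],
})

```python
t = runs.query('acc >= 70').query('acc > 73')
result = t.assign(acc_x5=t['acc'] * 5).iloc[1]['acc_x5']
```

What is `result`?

filter rows where acc >= 70:
   acc model
1   88    m3
2   73    m2
5   70    m2
7   92    m3
filter rows where acc > 73:
   acc model
1   88    m3
7   92    m3
add column acc_x5 = t['acc'] * 5:
   acc model  acc_x5
1   88    m3     440
7   92    m3     460
Reading off the value at position 1, column 'acc_x5', we get 460.

460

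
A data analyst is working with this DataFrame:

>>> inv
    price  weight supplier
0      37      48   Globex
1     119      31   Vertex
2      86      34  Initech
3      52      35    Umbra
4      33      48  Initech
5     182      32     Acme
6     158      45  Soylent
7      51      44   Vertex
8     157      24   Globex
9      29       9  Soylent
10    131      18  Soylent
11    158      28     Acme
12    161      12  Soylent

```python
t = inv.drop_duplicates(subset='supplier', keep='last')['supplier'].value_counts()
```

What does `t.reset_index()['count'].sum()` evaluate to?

drop duplicate supplier (keep=last):
    price  weight supplier
3      52      35    Umbra
4      33      48  Initech
7      51      44   Vertex
8     157      24   Globex
11    158      28     Acme
12    161      12  Soylent
value_counts of supplier:
supplier
Umbra      1
Initech    1
Vertex     1
Globex     1
Acme       1
Soylent    1
Name: count, dtype: int64
reset_index():
  supplier  count
0    Umbra      1
1  Initech      1
2   Vertex      1
3   Globex      1
4     Acme      1
5  Soylent      1
sum of column 'count' → 6

6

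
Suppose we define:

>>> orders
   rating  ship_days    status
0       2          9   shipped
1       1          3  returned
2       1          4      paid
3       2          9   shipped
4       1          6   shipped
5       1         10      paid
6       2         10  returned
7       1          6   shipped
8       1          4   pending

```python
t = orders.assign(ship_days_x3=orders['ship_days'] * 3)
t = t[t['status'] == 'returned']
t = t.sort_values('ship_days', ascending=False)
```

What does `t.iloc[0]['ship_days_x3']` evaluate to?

add column ship_days_x3 = orders['ship_days'] * 3:
   rating  ship_days    status  ship_days_x3
0       2          9   shipped            27
1       1          3  returned             9
2       1          4      paid            12
3       2          9   shipped            27
4       1          6   shipped            18
5       1         10      paid            30
6       2         10  returned            30
7       1          6   shipped            18
8       1          4   pending            12
filter rows where status == 'returned':
   rating  ship_days    status  ship_days_x3
1       1          3  returned             9
6       2         10  returned            30
sort by ship_days descending:
   rating  ship_days    status  ship_days_x3
6       2         10  returned            30
1       1          3  returned             9
So iloc[0]['ship_days_x3'] = 30.

30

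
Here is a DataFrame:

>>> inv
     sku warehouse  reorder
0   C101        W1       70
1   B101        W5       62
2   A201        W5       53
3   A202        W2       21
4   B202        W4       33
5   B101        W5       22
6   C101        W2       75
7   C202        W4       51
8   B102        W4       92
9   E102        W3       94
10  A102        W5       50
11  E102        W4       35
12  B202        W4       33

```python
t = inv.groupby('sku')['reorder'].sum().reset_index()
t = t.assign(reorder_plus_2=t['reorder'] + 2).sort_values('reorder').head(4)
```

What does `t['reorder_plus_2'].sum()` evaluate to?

group by sku, sum of reorder:
sku
A102     50
A201     53
A202     21
B101     84
B102     92
B202     66
C101    145
C202     51
E102    129
Name: reorder, dtype: int64
reset_index():
    sku  reorder
0  A102       50
1  A201       53
2  A202       21
3  B101       84
4  B102       92
5  B202       66
6  C101      145
7  C202       51
8  E102      129
add column reorder_plus_2 = t['reorder'] + 2:
    sku  reorder  reorder_plus_2
0  A102       50              52
1  A201       53              55
2  A202       21              23
3  B101       84              86
4  B102       92              94
5  B202       66              68
6  C101      145             147
7  C202       51              53
8  E102      129             131
sort by reorder:
    sku  reorder  reorder_plus_2
2  A202       21              23
0  A102       50              52
7  C202       51              53
1  A201       53              55
5  B202       66              68
3  B101       84              86
4  B102       92              94
8  E102      129             131
6  C101      145             147
take first 4 rows:
    sku  reorder  reorder_plus_2
2  A202       21              23
0  A102       50              52
7  C202       51              53
1  A201       53              55

183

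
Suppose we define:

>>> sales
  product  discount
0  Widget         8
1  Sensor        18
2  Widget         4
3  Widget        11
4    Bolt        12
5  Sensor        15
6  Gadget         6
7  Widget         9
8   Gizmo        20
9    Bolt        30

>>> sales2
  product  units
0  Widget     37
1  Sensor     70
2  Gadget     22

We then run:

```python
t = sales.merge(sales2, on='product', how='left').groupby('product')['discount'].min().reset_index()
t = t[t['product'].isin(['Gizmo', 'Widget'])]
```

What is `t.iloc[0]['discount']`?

merge on 'product' (how='left') → 10 rows:
  product  discount  units
0  Widget         8   37.0
1  Sensor        18   70.0
2  Widget         4   37.0
3  Widget        11   37.0
4    Bolt        12    NaN
5  Sensor        15   70.0
6  Gadget         6   22.0
7  Widget         9   37.0
8   Gizmo        20    NaN
9    Bolt        30    NaN
group by product, min of discount:
product
Bolt      12
Gadget     6
Gizmo     20
Sensor    15
Widget     4
Name: discount, dtype: int64
reset_index():
  product  discount
0    Bolt        12
1  Gadget         6
2   Gizmo        20
3  Sensor        15
4  Widget         4
filter rows where product in ['Gizmo', 'Widget']:
  product  discount
2   Gizmo        20
4  Widget         4
Finally, value at position 0, column 'discount' = 20.

20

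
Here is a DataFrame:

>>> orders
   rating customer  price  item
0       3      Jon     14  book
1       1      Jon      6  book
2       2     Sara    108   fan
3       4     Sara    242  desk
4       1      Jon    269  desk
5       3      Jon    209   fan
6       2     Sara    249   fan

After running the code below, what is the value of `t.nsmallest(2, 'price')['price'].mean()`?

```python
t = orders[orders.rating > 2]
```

111.5

filter rows where rating > 2:
   rating customer  price  item
0       3      Jon     14  book
3       4     Sara    242  desk
5       3      Jon    209   fan
take 2 rows with smallest price:
   rating customer  price  item
0       3      Jon     14  book
5       3      Jon    209   fan
So mean() = 111.5.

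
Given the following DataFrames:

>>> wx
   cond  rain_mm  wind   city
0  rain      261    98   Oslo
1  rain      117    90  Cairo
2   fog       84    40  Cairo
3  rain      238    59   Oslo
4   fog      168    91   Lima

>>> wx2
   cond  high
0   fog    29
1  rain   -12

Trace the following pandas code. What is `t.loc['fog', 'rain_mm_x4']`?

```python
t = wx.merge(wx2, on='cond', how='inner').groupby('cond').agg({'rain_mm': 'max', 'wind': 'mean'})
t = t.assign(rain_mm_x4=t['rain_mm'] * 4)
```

merge on 'cond' (how='inner') → 5 rows:
   cond  rain_mm  wind   city  high
0  rain      261    98   Oslo   -12
1  rain      117    90  Cairo   -12
2   fog       84    40  Cairo    29
3  rain      238    59   Oslo   -12
4   fog      168    91   Lima    29
group by cond: max(rain_mm), mean(wind):
      rain_mm       wind
cond                    
fog       168  65.500000
rain      261  82.333333
add column rain_mm_x4 = t['rain_mm'] * 4:
      rain_mm       wind  rain_mm_x4
cond                                
fog       168  65.500000         672
rain      261  82.333333        1044

672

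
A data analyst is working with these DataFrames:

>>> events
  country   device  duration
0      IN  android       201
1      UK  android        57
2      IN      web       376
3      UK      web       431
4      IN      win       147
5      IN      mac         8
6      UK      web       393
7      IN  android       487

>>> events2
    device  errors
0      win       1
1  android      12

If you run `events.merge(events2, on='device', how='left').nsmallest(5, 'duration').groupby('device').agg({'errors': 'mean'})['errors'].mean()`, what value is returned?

6.5

merge on 'device' (how='left') → 8 rows:
  country   device  duration  errors
0      IN  android       201    12.0
1      UK  android        57    12.0
2      IN      web       376     NaN
3      UK      web       431     NaN
4      IN      win       147     1.0
5      IN      mac         8     NaN
6      UK      web       393     NaN
7      IN  android       487    12.0
take 5 rows with smallest duration:
  country   device  duration  errors
5      IN      mac         8     NaN
1      UK  android        57    12.0
4      IN      win       147     1.0
0      IN  android       201    12.0
2      IN      web       376     NaN
group by device, mean of errors:
         errors
device         
android    12.0
mac         NaN
web         NaN
win         1.0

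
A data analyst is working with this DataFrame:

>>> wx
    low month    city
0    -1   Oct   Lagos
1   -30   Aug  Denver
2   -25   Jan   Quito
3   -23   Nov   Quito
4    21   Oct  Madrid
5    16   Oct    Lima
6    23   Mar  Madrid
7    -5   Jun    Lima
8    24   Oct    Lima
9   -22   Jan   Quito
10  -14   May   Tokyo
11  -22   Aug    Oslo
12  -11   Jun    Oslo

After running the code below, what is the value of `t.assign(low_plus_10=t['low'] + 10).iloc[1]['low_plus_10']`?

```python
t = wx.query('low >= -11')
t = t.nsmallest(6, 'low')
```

5

filter rows where low >= -11:
    low month    city
0    -1   Oct   Lagos
4    21   Oct  Madrid
5    16   Oct    Lima
6    23   Mar  Madrid
7    -5   Jun    Lima
8    24   Oct    Lima
12  -11   Jun    Oslo
take 6 rows with smallest low:
    low month    city
12  -11   Jun    Oslo
7    -5   Jun    Lima
0    -1   Oct   Lagos
5    16   Oct    Lima
4    21   Oct  Madrid
6    23   Mar  Madrid
add column low_plus_10 = t['low'] + 10:
    low month    city  low_plus_10
12  -11   Jun    Oslo           -1
7    -5   Jun    Lima            5
0    -1   Oct   Lagos            9
5    16   Oct    Lima           26
4    21   Oct  Madrid           31
6    23   Mar  Madrid           33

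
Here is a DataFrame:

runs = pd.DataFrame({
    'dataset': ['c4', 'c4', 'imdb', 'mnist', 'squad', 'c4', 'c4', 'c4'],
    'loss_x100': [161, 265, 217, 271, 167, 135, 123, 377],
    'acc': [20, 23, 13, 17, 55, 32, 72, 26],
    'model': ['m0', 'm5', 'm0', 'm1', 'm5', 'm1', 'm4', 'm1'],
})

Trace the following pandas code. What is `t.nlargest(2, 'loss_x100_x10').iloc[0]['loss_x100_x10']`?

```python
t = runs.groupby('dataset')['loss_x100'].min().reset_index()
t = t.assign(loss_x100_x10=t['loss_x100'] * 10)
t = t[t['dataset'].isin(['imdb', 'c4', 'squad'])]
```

2170

group by dataset, min of loss_x100:
dataset
c4       123
imdb     217
mnist    271
squad    167
Name: loss_x100, dtype: int64
reset_index():
  dataset  loss_x100
0      c4        123
1    imdb        217
2   mnist        271
3   squad        167
add column loss_x100_x10 = t['loss_x100'] * 10:
  dataset  loss_x100  loss_x100_x10
0      c4        123           1230
1    imdb        217           2170
2   mnist        271           2710
3   squad        167           1670
filter rows where dataset in ['imdb', 'c4', 'squad']:
  dataset  loss_x100  loss_x100_x10
0      c4        123           1230
1    imdb        217           2170
3   squad        167           1670
take 2 rows with largest loss_x100_x10:
  dataset  loss_x100  loss_x100_x10
1    imdb        217           2170
3   squad        167           1670
So iloc[0]['loss_x100_x10'] = 2170.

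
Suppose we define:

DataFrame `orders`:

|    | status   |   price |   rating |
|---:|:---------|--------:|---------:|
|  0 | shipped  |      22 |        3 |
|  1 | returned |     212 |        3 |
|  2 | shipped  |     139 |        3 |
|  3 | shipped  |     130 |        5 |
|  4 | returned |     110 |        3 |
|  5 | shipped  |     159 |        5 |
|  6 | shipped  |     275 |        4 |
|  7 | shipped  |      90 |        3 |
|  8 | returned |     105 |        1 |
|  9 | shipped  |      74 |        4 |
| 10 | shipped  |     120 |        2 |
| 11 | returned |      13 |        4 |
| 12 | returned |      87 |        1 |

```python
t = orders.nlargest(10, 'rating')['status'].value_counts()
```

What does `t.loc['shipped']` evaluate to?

take 10 rows with largest rating:
      status  price  rating
3    shipped    130       5
5    shipped    159       5
6    shipped    275       4
9    shipped     74       4
11  returned     13       4
0    shipped     22       3
1   returned    212       3
2    shipped    139       3
4   returned    110       3
7    shipped     90       3
value_counts of status:
status
shipped     7
returned    3
Name: count, dtype: int64
The value at index 'shipped' is 7.

7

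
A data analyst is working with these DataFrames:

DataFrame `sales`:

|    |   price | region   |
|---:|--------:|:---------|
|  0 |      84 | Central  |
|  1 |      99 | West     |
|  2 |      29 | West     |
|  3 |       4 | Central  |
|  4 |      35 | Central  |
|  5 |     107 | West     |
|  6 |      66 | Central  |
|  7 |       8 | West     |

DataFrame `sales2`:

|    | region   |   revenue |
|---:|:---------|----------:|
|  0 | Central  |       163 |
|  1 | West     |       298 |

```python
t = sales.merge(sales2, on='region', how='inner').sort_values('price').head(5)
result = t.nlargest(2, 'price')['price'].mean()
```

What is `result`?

50.5

merge on 'region' (how='inner') → 8 rows:
   price   region  revenue
0     84  Central      163
1     99     West      298
2     29     West      298
3      4  Central      163
4     35  Central      163
5    107     West      298
6     66  Central      163
7      8     West      298
sort by price:
   price   region  revenue
3      4  Central      163
7      8     West      298
2     29     West      298
4     35  Central      163
6     66  Central      163
0     84  Central      163
1     99     West      298
5    107     West      298
take first 5 rows:
   price   region  revenue
3      4  Central      163
7      8     West      298
2     29     West      298
4     35  Central      163
6     66  Central      163
take 2 rows with largest price:
   price   region  revenue
6     66  Central      163
4     35  Central      163
Hence 50.5.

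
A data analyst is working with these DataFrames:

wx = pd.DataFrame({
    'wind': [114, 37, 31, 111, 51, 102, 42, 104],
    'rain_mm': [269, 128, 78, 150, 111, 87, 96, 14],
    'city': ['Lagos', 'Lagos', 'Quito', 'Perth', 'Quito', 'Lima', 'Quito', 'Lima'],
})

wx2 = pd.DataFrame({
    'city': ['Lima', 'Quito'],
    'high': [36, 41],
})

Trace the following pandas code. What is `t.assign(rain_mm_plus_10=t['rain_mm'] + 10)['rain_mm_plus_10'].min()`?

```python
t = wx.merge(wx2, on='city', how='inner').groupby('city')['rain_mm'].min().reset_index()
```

merge on 'city' (how='inner') → 5 rows:
   wind  rain_mm   city  high
0    31       78  Quito    41
1    51      111  Quito    41
2   102       87   Lima    36
3    42       96  Quito    41
4   104       14   Lima    36
group by city, min of rain_mm:
city
Lima     14
Quito    78
Name: rain_mm, dtype: int64
reset_index():
    city  rain_mm
0   Lima       14
1  Quito       78
add column rain_mm_plus_10 = t['rain_mm'] + 10:
    city  rain_mm  rain_mm_plus_10
0   Lima       14               24
1  Quito       78               88

24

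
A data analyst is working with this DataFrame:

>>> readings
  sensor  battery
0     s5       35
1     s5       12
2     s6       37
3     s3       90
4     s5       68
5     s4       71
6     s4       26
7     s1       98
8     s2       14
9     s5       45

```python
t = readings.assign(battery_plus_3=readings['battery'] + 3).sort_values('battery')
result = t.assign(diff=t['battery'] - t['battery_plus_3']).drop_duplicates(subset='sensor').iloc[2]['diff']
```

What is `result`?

-3

add column battery_plus_3 = readings['battery'] + 3:
  sensor  battery  battery_plus_3
0     s5       35              38
1     s5       12              15
2     s6       37              40
3     s3       90              93
4     s5       68              71
5     s4       71              74
6     s4       26              29
7     s1       98             101
8     s2       14              17
9     s5       45              48
sort by battery:
  sensor  battery  battery_plus_3
1     s5       12              15
8     s2       14              17
6     s4       26              29
0     s5       35              38
2     s6       37              40
9     s5       45              48
4     s5       68              71
5     s4       71              74
3     s3       90              93
7     s1       98             101
add column diff = t['battery'] - t['battery_plus_3']:
  sensor  battery  battery_plus_3  diff
1     s5       12              15    -3
8     s2       14              17    -3
6     s4       26              29    -3
0     s5       35              38    -3
2     s6       37              40    -3
9     s5       45              48    -3
4     s5       68              71    -3
5     s4       71              74    -3
3     s3       90              93    -3
7     s1       98             101    -3
drop duplicate sensor (keep=first):
  sensor  battery  battery_plus_3  diff
1     s5       12              15    -3
8     s2       14              17    -3
6     s4       26              29    -3
2     s6       37              40    -3
3     s3       90              93    -3
7     s1       98             101    -3
value at position 2, column 'diff' → -3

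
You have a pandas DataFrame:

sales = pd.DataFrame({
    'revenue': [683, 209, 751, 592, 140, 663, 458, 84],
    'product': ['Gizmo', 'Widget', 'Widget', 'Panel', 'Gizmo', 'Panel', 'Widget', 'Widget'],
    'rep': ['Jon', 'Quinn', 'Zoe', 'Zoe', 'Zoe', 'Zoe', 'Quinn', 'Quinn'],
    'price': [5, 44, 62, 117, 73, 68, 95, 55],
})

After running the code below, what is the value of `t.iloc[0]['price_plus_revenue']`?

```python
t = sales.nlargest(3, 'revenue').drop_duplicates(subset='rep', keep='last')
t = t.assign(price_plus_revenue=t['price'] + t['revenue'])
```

take 3 rows with largest revenue:
   revenue product  rep  price
2      751  Widget  Zoe     62
0      683   Gizmo  Jon      5
5      663   Panel  Zoe     68
drop duplicate rep (keep=last):
   revenue product  rep  price
0      683   Gizmo  Jon      5
5      663   Panel  Zoe     68
add column price_plus_revenue = t['price'] + t['revenue']:
   revenue product  rep  price  price_plus_revenue
0      683   Gizmo  Jon      5                 688
5      663   Panel  Zoe     68                 731

688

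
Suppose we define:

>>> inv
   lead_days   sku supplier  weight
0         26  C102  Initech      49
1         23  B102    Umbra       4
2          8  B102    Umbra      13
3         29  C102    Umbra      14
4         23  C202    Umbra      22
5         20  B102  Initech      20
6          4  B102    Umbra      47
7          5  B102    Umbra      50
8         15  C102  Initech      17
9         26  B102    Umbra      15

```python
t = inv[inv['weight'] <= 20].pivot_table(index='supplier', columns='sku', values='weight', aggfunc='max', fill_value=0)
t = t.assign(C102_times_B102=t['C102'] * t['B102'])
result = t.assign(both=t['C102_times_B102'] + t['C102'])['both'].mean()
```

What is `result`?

filter rows where weight <= 20:
   lead_days   sku supplier  weight
1         23  B102    Umbra       4
2          8  B102    Umbra      13
3         29  C102    Umbra      14
5         20  B102  Initech      20
8         15  C102  Initech      17
9         26  B102    Umbra      15
pivot: rows=supplier, cols=sku, max(weight):
sku       B102  C102
supplier            
Initech     20    17
Umbra       15    14
add column C102_times_B102 = t['C102'] * t['B102']:
sku       B102  C102  C102_times_B102
supplier                             
Initech     20    17              340
Umbra       15    14              210
add column both = t['C102_times_B102'] + t['C102']:
sku       B102  C102  C102_times_B102  both
supplier                                   
Initech     20    17              340   357
Umbra       15    14              210   224
Finally, mean of column 'both' = 290.5.

290.5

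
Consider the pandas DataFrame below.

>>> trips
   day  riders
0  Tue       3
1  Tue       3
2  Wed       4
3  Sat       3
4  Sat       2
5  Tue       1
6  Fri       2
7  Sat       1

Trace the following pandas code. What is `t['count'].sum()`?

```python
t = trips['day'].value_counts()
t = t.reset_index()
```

8

value_counts of day:
day
Tue    3
Sat    3
Wed    1
Fri    1
Name: count, dtype: int64
reset_index():
   day  count
0  Tue      3
1  Sat      3
2  Wed      1
3  Fri      1
Finally, sum of column 'count' = 8.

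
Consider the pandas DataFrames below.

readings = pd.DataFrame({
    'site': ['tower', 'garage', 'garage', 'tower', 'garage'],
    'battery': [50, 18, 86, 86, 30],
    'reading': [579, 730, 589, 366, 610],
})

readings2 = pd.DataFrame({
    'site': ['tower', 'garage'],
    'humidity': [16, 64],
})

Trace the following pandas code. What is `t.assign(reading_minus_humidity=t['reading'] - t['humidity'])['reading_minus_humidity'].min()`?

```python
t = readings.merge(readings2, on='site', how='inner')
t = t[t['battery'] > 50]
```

merge on 'site' (how='inner') → 5 rows:
     site  battery  reading  humidity
0   tower       50      579        16
1  garage       18      730        64
2  garage       86      589        64
3   tower       86      366        16
4  garage       30      610        64
filter rows where battery > 50:
     site  battery  reading  humidity
2  garage       86      589        64
3   tower       86      366        16
add column reading_minus_humidity = t['reading'] - t['humidity']:
     site  battery  reading  humidity  reading_minus_humidity
2  garage       86      589        64                     525
3   tower       86      366        16                     350
So min() = 350.

350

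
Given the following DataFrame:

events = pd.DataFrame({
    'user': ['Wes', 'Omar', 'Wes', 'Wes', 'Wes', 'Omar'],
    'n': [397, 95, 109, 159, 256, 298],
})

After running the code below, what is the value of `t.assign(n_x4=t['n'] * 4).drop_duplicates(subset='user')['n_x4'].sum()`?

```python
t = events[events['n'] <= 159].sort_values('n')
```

filter rows where n <= 159:
   user    n
1  Omar   95
2   Wes  109
3   Wes  159
sort by n:
   user    n
1  Omar   95
2   Wes  109
3   Wes  159
add column n_x4 = t['n'] * 4:
   user    n  n_x4
1  Omar   95   380
2   Wes  109   436
3   Wes  159   636
drop duplicate user (keep=first):
   user    n  n_x4
1  Omar   95   380
2   Wes  109   436
Finally, sum of column 'n_x4' = 816.

816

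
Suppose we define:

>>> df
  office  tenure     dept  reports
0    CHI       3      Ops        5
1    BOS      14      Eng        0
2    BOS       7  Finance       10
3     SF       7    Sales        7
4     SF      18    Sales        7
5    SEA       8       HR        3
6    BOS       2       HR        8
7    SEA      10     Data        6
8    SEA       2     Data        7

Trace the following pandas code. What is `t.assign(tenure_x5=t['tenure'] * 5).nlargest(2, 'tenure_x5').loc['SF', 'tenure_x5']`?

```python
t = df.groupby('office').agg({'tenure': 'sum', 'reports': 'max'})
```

125

group by office: sum(tenure), max(reports):
        tenure  reports
office                 
BOS         23       10
CHI          3        5
SEA         20        7
SF          25        7
add column tenure_x5 = t['tenure'] * 5:
        tenure  reports  tenure_x5
office                            
BOS         23       10        115
CHI          3        5         15
SEA         20        7        100
SF          25        7        125
take 2 rows with largest tenure_x5:
        tenure  reports  tenure_x5
office                            
SF          25        7        125
BOS         23       10        115
Taking the value at row 'SF', column 'tenure_x5' gives 125.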